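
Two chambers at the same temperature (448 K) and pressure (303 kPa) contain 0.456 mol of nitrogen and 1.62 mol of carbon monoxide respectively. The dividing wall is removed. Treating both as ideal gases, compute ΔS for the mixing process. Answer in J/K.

Mole fractions: x_A = 0.456/2.08 = 0.22, x_B = 0.78.
ΔS_mix = −R(n_A ln x_A + n_B ln x_B) = −8.314 × (0.456 ln 0.22 + 1.62 ln 0.78) = 9.09 J/K.

ΔS_mix = 9.09 J/K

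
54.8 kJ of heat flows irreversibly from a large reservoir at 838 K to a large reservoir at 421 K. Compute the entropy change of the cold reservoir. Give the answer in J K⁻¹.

The cold reservoir gains heat Q, so ΔS_cold = +Q/T_C = 54800/421 = 130 J/K.

ΔS_cold = 130 J/K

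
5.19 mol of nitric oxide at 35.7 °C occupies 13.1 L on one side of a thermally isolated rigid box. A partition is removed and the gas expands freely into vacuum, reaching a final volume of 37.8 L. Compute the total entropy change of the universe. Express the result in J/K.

ΔS_universe = 45.7 J/K

For an ideal gas in free expansion Q = 0 and W = 0, so T is unchanged.
Entropy is a state function; using a reversible isothermal path, ΔS_gas = nR ln(V₂/V₁) = 5.19 × 8.314 × ln(37.8/13.1) = 45.7 J/K.
The insulated surroundings exchange no heat, so ΔS_surr = 0 and ΔS_universe = ΔS_gas.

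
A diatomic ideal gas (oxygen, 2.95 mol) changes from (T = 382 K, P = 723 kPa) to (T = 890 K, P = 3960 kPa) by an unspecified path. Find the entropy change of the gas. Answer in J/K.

ΔS = 30.9 J/K

ΔS = nC_p ln(T₂/T₁) − nR ln(P₂/P₁), with C_p = 7R/2 = 29.1 J mol⁻¹ K⁻¹ for a diatomic ideal gas.
ΔS = 2.95 × [29.1 × ln(890/382) − 8.314 × ln(3960/723)] = 30.9 J/K.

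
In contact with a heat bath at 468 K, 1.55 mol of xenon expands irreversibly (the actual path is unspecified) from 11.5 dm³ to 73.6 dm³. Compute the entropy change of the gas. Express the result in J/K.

Entropy is a state function, so ΔS_gas depends only on the end states.
For an isothermal ideal gas ΔS_gas = nR ln(V₂/V₁) = 1.55 × 8.314 × ln(73.6/11.5) = 23.9 J/K.

ΔS_gas = 23.9 J/K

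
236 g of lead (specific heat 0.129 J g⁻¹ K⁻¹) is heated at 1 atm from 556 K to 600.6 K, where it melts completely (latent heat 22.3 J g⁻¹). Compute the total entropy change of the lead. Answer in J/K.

Warming step: ΔS₁ = m c ln(T_tr/T_i) = 236 × 0.129 × ln(600.6/556) = 2.349 J/K.
Phase change: ΔS₂ = +mL/T_tr = 236 × 22.3 / 600.6 = 8.763 J/K.
ΔS_total = (2.349) + (8.763) = 11.1 J/K.

ΔS = 11.1 J/K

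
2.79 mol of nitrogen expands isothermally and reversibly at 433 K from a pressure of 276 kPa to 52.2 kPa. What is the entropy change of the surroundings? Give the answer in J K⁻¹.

For an isothermal ideal gas ΔS_gas = nR ln(P₁/P₂) = 2.79 × 8.314 × ln(276/52.2) = 38.6 J/K.
The process is reversible, so ΔS_surr = −ΔS_gas = -38.6 J/K and ΔS_universe = 0.

ΔS_surr = -38.6 J/K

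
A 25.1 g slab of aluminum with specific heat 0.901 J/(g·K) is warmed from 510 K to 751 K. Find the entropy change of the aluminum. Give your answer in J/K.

ΔS = ∫dQ_rev/T = m c ln(T₂/T₁) = 25.1 × 0.901 × ln(751/510) = 8.75 J/K.

ΔS = 8.75 J/K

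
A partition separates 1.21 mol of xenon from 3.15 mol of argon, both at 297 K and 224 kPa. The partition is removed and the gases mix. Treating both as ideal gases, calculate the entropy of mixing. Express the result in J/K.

Mole fractions: x_A = 1.21/4.36 = 0.278, x_B = 0.722.
ΔS_mix = −R(n_A ln x_A + n_B ln x_B) = −8.314 × (1.21 ln 0.278 + 3.15 ln 0.722) = 21.4 J/K.

ΔS_mix = 21.4 J/K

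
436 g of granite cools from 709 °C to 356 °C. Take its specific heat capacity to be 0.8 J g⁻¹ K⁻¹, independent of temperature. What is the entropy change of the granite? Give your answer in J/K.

ΔS = -155 J/K

In kelvin: T₁ = 982.15 K, T₂ = 629.15 K. ΔS = ∫dQ_rev/T = m c ln(T₂/T₁) = 436 × 0.8 × ln(629.15/982.15) = -155 J/K.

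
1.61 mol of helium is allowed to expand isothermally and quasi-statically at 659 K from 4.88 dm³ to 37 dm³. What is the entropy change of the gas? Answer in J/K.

For an isothermal ideal gas ΔS_gas = nR ln(V₂/V₁) = 1.61 × 8.314 × ln(37/4.88) = 27.1 J/K.

ΔS_gas = 27.1 J/K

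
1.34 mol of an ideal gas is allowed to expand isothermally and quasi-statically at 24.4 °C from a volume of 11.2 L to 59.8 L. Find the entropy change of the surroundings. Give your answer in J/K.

ΔS_surr = -18.7 J/K

For an isothermal ideal gas ΔS_gas = nR ln(V₂/V₁) = 1.34 × 8.314 × ln(59.8/11.2) = 18.7 J/K.
The process is reversible, so ΔS_surr = −ΔS_gas = -18.7 J/K and ΔS_universe = 0.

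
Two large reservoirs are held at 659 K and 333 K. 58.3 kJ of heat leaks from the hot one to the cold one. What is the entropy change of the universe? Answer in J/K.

ΔS_hot = −Q/T_H = −58300/659 = -88.47 J/K and ΔS_cold = +Q/T_C = 58300/333 = 175.1 J/K.
ΔS_total = -88.47 + 175.1 = 86.6 J/K, positive as the second law requires.

ΔS_total = 86.6 J/K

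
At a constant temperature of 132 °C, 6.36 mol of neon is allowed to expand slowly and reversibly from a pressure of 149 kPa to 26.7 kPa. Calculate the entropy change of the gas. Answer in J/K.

For an isothermal ideal gas ΔS_gas = nR ln(P₁/P₂) = 6.36 × 8.314 × ln(149/26.7) = 90.9 J/K.

ΔS_gas = 90.9 J/K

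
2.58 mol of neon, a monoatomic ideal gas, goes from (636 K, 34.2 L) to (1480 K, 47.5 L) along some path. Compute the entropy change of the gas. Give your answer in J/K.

Entropy is a state function: ΔS = nC_V ln(T₂/T₁) + nR ln(V₂/V₁), with C_V = 3R/2 = 12.47 J mol⁻¹ K⁻¹ for a monoatomic ideal gas.
ΔS = 2.58 × [12.47 × ln(1480/636) + 8.314 × ln(47.5/34.2)] = 34.2 J/K.

ΔS = 34.2 J/K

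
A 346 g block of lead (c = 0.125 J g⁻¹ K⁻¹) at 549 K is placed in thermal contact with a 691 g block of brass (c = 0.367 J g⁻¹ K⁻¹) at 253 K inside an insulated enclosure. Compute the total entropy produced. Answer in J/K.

Energy balance: T_f = (m₁c₁T₁ + m₂c₂T₂)/(m₁c₁ + m₂c₂) = 296.13 K.
ΔS₁ = m₁c₁ ln(T_f/T₁) = 43.25 × ln(296.13/549) = -26.7 J/K.
ΔS₂ = m₂c₂ ln(T_f/T₂) = 253.597 × ln(296.13/253) = 39.92 J/K.
ΔS_total = -26.7 + 39.92 = 13.2 J/K.

ΔS_total = 13.2 J/K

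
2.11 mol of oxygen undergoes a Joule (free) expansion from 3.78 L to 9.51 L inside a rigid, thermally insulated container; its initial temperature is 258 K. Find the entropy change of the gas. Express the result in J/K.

For an ideal gas in free expansion Q = 0 and W = 0, so T is unchanged.
Entropy is a state function; using a reversible isothermal path, ΔS_gas = nR ln(V₂/V₁) = 2.11 × 8.314 × ln(9.51/3.78) = 16.2 J/K.

ΔS_gas = 16.2 J/K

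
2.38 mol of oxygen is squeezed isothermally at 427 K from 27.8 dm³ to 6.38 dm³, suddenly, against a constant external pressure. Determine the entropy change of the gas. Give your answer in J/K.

Entropy is a state function, so ΔS_gas depends only on the end states.
For an isothermal ideal gas ΔS_gas = nR ln(V₂/V₁) = 2.38 × 8.314 × ln(6.38/27.8) = -29.1 J/K.

ΔS_gas = -29.1 J/K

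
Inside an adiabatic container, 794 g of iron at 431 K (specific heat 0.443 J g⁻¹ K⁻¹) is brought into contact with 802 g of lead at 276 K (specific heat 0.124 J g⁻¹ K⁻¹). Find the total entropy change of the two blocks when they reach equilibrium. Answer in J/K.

Energy balance: T_f = (m₁c₁T₁ + m₂c₂T₂)/(m₁c₁ + m₂c₂) = 396.84 K.
ΔS₁ = m₁c₁ ln(T_f/T₁) = 351.742 × ln(396.84/431) = -29.05 J/K.
ΔS₂ = m₂c₂ ln(T_f/T₂) = 99.448 × ln(396.84/276) = 36.11 J/K.
ΔS_total = -29.05 + 36.11 = 7.06 J/K.

ΔS_total = 7.06 J/K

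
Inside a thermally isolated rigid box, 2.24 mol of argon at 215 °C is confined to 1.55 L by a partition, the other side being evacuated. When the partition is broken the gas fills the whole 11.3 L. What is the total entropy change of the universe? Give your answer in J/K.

No heat is exchanged and no work is done, so the ideal-gas temperature stays constant.
Entropy is a state function; using a reversible isothermal path, ΔS_gas = nR ln(V₂/V₁) = 2.24 × 8.314 × ln(11.3/1.55) = 37 J/K.
The insulated surroundings exchange no heat, so ΔS_surr = 0 and ΔS_universe = ΔS_gas.

ΔS_universe = 37 J/K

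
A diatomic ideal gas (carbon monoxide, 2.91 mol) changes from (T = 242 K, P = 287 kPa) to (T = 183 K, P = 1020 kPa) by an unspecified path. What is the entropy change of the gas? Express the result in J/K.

ΔS = -54.3 J/K

ΔS = nC_p ln(T₂/T₁) − nR ln(P₂/P₁), with C_p = 7R/2 = 29.1 J mol⁻¹ K⁻¹ for a diatomic ideal gas.
ΔS = 2.91 × [29.1 × ln(183/242) − 8.314 × ln(1020/287)] = -54.3 J/K.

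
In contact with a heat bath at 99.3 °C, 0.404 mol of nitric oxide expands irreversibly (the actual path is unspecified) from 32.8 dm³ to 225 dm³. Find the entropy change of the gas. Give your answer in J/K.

ΔS_gas = 6.47 J/K

Entropy is a state function, so ΔS_gas depends only on the end states.
For an isothermal ideal gas ΔS_gas = nR ln(V₂/V₁) = 0.404 × 8.314 × ln(225/32.8) = 6.47 J/K.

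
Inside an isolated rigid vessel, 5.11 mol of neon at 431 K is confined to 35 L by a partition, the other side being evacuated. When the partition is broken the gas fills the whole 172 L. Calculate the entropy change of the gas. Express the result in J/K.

No heat is exchanged and no work is done, so the ideal-gas temperature stays constant.
Entropy is a state function; using a reversible isothermal path, ΔS_gas = nR ln(V₂/V₁) = 5.11 × 8.314 × ln(172/35) = 67.6 J/K.

ΔS_gas = 67.6 J/K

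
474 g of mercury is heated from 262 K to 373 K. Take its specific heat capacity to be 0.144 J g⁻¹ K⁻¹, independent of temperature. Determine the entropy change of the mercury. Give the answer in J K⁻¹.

ΔS = ∫dQ_rev/T = m c ln(T₂/T₁) = 474 × 0.144 × ln(373/262) = 24.1 J/K.

ΔS = 24.1 J/K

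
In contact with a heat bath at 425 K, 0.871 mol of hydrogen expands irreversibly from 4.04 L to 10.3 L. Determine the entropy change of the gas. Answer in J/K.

Entropy is a state function, so ΔS_gas depends only on the end states.
For an isothermal ideal gas ΔS_gas = nR ln(V₂/V₁) = 0.871 × 8.314 × ln(10.3/4.04) = 6.78 J/K.

ΔS_gas = 6.78 J/K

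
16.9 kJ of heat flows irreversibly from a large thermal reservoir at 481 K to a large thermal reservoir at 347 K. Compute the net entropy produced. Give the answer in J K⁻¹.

ΔS_hot = −Q/T_H = −16900/481 = -35.14 J/K and ΔS_cold = +Q/T_C = 16900/347 = 48.7 J/K.
ΔS_total = -35.14 + 48.7 = 13.6 J/K, positive as the second law requires.

ΔS_total = 13.6 J/K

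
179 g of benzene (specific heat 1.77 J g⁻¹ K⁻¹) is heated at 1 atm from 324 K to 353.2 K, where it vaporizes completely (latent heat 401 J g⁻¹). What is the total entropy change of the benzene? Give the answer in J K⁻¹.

ΔS = 231 J/K

Warming step: ΔS₁ = m c ln(T_tr/T_i) = 179 × 1.77 × ln(353.2/324) = 27.34 J/K.
Phase change: ΔS₂ = +mL/T_tr = 179 × 401 / 353.2 = 203.2 J/K.
ΔS_total = (27.34) + (203.2) = 231 J/K.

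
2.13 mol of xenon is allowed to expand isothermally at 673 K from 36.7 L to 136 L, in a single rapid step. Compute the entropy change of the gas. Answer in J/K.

Entropy is a state function, so ΔS_gas depends only on the end states.
For an isothermal ideal gas ΔS_gas = nR ln(V₂/V₁) = 2.13 × 8.314 × ln(136/36.7) = 23.2 J/K.

ΔS_gas = 23.2 J/K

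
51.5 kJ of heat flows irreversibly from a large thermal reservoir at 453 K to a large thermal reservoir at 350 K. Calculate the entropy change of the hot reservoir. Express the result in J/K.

ΔS_hot = -114 J/K

The hot reservoir loses heat Q, so ΔS_hot = −Q/T_H = −51500/453 = -114 J/K.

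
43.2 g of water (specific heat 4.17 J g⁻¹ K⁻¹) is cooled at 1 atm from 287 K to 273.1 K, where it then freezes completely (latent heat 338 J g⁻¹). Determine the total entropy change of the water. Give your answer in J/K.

ΔS = -62.4 J/K

Cooling step: ΔS₁ = m c ln(T_tr/T_i) = 43.2 × 4.17 × ln(273.1/287) = -8.943 J/K.
Phase change: ΔS₂ = −mL/T_tr = −43.2 × 338 / 273.1 = -53.47 J/K.
ΔS_total = (-8.943) + (-53.47) = -62.4 J/K.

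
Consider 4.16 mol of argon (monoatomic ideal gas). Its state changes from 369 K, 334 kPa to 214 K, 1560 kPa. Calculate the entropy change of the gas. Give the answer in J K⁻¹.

ΔS = nC_p ln(T₂/T₁) − nR ln(P₂/P₁), with C_p = 5R/2 = 20.79 J mol⁻¹ K⁻¹ for a monoatomic ideal gas.
ΔS = 4.16 × [20.79 × ln(214/369) − 8.314 × ln(1560/334)] = -100 J/K.

ΔS = -100 J/K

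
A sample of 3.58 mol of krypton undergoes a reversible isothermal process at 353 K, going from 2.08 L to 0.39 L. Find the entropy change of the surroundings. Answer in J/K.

For an isothermal ideal gas ΔS_gas = nR ln(V₂/V₁) = 3.58 × 8.314 × ln(0.39/2.08) = -49.8 J/K.
The process is reversible, so ΔS_surr = −ΔS_gas = 49.8 J/K and ΔS_universe = 0.

ΔS_surr = 49.8 J/K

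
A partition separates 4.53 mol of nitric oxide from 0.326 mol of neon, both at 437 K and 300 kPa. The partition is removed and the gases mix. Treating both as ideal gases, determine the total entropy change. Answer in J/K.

ΔS_mix = 9.94 J/K

Mole fractions: x_A = 4.53/4.86 = 0.933, x_B = 0.0671.
ΔS_mix = −R(n_A ln x_A + n_B ln x_B) = −8.314 × (4.53 ln 0.933 + 0.326 ln 0.0671) = 9.94 J/K.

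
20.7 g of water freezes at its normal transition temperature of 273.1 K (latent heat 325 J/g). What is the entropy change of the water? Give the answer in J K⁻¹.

ΔS = -24.6 J/K

Heat released by the substance: Q = −mL = −20.7 × 325 = −6727.5 J.
At constant T, ΔS = Q_rev/T = −6727.5 / 273.1 = -24.6 J/K.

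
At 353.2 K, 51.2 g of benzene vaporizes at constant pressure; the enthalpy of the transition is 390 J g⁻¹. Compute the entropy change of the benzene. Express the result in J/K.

ΔS = 56.5 J/K

Heat absorbed by the substance: Q = mL = 51.2 × 390 = 19968 J.
At constant T, ΔS = Q_rev/T = 19968 / 353.2 = 56.5 J/K.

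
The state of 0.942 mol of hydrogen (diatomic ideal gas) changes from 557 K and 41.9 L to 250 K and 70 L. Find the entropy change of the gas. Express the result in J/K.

Entropy is a state function: ΔS = nC_V ln(T₂/T₁) + nR ln(V₂/V₁), with C_V = 5R/2 = 20.79 J mol⁻¹ K⁻¹ for a diatomic ideal gas.
ΔS = 0.942 × [20.79 × ln(250/557) + 8.314 × ln(70/41.9)] = -11.7 J/K.

ΔS = -11.7 J/K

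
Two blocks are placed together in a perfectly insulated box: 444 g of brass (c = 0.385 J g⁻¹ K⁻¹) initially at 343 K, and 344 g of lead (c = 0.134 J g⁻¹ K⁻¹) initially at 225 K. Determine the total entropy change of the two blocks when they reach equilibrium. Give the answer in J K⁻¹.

ΔS_total = 2.97 J/K

Energy balance: T_f = (m₁c₁T₁ + m₂c₂T₂)/(m₁c₁ + m₂c₂) = 317.94 K.
ΔS₁ = m₁c₁ ln(T_f/T₁) = 170.94 × ln(317.94/343) = -12.97 J/K.
ΔS₂ = m₂c₂ ln(T_f/T₂) = 46.096 × ln(317.94/225) = 15.94 J/K.
ΔS_total = -12.97 + 15.94 = 2.97 J/K.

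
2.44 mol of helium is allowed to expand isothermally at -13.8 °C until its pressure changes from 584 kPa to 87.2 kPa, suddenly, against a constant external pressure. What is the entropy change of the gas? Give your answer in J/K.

Entropy is a state function, so ΔS_gas depends only on the end states.
For an isothermal ideal gas ΔS_gas = nR ln(P₁/P₂) = 2.44 × 8.314 × ln(584/87.2) = 38.6 J/K.

ΔS_gas = 38.6 J/K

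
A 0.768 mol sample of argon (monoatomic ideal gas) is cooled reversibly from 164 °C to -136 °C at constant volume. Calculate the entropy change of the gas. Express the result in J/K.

ΔS = -11.1 J/K

In kelvin: T₁ = 437.15 K, T₂ = 137.15 K. At constant volume, ΔS = nC_V ln(T₂/T₁) with C_V = 3R/2 = 12.47 J mol⁻¹ K⁻¹.
ΔS = 0.768 × 12.47 × ln(137.15/437.15) = -11.1 J/K.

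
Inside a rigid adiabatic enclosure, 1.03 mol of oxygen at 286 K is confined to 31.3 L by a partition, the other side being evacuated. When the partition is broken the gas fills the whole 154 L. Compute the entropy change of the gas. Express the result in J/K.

ΔS_gas = 13.6 J/K

No heat is exchanged and no work is done, so the ideal-gas temperature stays constant.
Entropy is a state function; using a reversible isothermal path, ΔS_gas = nR ln(V₂/V₁) = 1.03 × 8.314 × ln(154/31.3) = 13.6 J/K.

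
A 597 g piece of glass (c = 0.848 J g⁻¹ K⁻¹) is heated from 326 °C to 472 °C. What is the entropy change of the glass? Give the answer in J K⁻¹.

In kelvin: T₁ = 599.15 K, T₂ = 745.15 K. ΔS = ∫dQ_rev/T = m c ln(T₂/T₁) = 597 × 0.848 × ln(745.15/599.15) = 110 J/K.

ΔS = 110 J/K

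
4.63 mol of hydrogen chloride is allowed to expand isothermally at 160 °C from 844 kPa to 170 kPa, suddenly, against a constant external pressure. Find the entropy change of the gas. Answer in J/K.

Entropy is a state function, so ΔS_gas depends only on the end states.
For an isothermal ideal gas ΔS_gas = nR ln(P₁/P₂) = 4.63 × 8.314 × ln(844/170) = 61.7 J/K.

ΔS_gas = 61.7 J/K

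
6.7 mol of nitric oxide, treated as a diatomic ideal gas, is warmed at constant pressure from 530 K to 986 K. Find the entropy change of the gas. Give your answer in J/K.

ΔS = 121 J/K

At constant pressure, ΔS = nC_p ln(T₂/T₁) with C_p = 7R/2 = 29.1 J mol⁻¹ K⁻¹.
ΔS = 6.7 × 29.1 × ln(986/530) = 121 J/K.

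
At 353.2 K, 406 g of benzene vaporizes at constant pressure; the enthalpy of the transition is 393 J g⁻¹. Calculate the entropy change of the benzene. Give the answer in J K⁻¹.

ΔS = 452 J/K

Heat absorbed by the substance: Q = mL = 406 × 393 = 159558 J.
At constant T, ΔS = Q_rev/T = 159558 / 353.2 = 452 J/K.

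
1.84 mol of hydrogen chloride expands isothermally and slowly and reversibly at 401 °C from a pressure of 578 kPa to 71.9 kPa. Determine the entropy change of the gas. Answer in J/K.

ΔS_gas = 31.9 J/K

For an isothermal ideal gas ΔS_gas = nR ln(P₁/P₂) = 1.84 × 8.314 × ln(578/71.9) = 31.9 J/K.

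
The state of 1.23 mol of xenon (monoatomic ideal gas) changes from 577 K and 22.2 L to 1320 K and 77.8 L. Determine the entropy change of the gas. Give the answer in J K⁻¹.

ΔS = 25.5 J/K

Entropy is a state function: ΔS = nC_V ln(T₂/T₁) + nR ln(V₂/V₁), with C_V = 3R/2 = 12.47 J mol⁻¹ K⁻¹ for a monoatomic ideal gas.
ΔS = 1.23 × [12.47 × ln(1320/577) + 8.314 × ln(77.8/22.2)] = 25.5 J/K.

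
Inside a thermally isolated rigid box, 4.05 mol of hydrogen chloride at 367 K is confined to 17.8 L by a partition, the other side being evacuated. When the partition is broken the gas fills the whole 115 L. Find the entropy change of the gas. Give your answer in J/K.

For an ideal gas in free expansion Q = 0 and W = 0, so T is unchanged.
Entropy is a state function; using a reversible isothermal path, ΔS_gas = nR ln(V₂/V₁) = 4.05 × 8.314 × ln(115/17.8) = 62.8 J/K.

ΔS_gas = 62.8 J/K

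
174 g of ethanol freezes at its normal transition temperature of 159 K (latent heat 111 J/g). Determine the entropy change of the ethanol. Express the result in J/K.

ΔS = -121 J/K

Heat released by the substance: Q = −mL = −174 × 111 = −19314 J.
At constant T, ΔS = Q_rev/T = −19314 / 159 = -121 J/K.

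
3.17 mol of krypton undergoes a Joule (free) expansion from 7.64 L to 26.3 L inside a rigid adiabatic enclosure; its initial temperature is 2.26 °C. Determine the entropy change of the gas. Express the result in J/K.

ΔS_gas = 32.6 J/K

For an ideal gas in free expansion Q = 0 and W = 0, so T is unchanged.
Entropy is a state function; using a reversible isothermal path, ΔS_gas = nR ln(V₂/V₁) = 3.17 × 8.314 × ln(26.3/7.64) = 32.6 J/K.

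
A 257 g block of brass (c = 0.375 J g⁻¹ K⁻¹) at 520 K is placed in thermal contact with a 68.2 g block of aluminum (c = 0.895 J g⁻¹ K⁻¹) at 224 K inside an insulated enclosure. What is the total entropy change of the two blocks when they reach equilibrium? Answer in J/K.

ΔS_total = 12.1 J/K

Energy balance: T_f = (m₁c₁T₁ + m₂c₂T₂)/(m₁c₁ + m₂c₂) = 405.22 K.
ΔS₁ = m₁c₁ ln(T_f/T₁) = 96.375 × ln(405.22/520) = -24.04 J/K.
ΔS₂ = m₂c₂ ln(T_f/T₂) = 61.039 × ln(405.22/224) = 36.18 J/K.
ΔS_total = -24.04 + 36.18 = 12.1 J/K.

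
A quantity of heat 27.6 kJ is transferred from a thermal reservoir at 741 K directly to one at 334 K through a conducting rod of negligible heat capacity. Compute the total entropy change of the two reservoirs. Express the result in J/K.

ΔS_hot = −Q/T_H = −27600/741 = -37.25 J/K and ΔS_cold = +Q/T_C = 27600/334 = 82.63 J/K.
ΔS_total = -37.25 + 82.63 = 45.4 J/K, positive as the second law requires.

ΔS_total = 45.4 J/K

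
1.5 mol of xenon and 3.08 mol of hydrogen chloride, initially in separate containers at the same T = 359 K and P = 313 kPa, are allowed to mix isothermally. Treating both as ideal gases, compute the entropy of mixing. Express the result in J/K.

Mole fractions: x_A = 1.5/4.58 = 0.328, x_B = 0.672.
ΔS_mix = −R(n_A ln x_A + n_B ln x_B) = −8.314 × (1.5 ln 0.328 + 3.08 ln 0.672) = 24.1 J/K.

ΔS_mix = 24.1 J/K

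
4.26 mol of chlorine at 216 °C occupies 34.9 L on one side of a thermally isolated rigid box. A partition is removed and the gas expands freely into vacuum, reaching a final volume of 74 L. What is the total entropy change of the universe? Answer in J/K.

ΔS_universe = 26.6 J/K

For an ideal gas in free expansion Q = 0 and W = 0, so T is unchanged.
Entropy is a state function; using a reversible isothermal path, ΔS_gas = nR ln(V₂/V₁) = 4.26 × 8.314 × ln(74/34.9) = 26.6 J/K.
The insulated surroundings exchange no heat, so ΔS_surr = 0 and ΔS_universe = ΔS_gas.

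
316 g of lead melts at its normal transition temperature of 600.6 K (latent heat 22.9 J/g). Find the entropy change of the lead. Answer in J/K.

ΔS = 12 J/K

Heat absorbed by the substance: Q = mL = 316 × 22.9 = 7236.4 J.
At constant T, ΔS = Q_rev/T = 7236.4 / 600.6 = 12 J/K.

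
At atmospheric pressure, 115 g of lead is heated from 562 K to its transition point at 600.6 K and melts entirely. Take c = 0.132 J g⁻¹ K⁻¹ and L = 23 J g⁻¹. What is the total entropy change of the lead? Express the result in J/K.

ΔS = 5.41 J/K

Warming step: ΔS₁ = m c ln(T_tr/T_i) = 115 × 0.132 × ln(600.6/562) = 1.008 J/K.
Phase change: ΔS₂ = +mL/T_tr = 115 × 23 / 600.6 = 4.404 J/K.
ΔS_total = (1.008) + (4.404) = 5.41 J/K.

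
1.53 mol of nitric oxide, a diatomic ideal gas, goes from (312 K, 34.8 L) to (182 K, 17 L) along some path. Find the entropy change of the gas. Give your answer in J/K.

ΔS = -26.3 J/K

Entropy is a state function: ΔS = nC_V ln(T₂/T₁) + nR ln(V₂/V₁), with C_V = 5R/2 = 20.79 J mol⁻¹ K⁻¹ for a diatomic ideal gas.
ΔS = 1.53 × [20.79 × ln(182/312) + 8.314 × ln(17/34.8)] = -26.3 J/K.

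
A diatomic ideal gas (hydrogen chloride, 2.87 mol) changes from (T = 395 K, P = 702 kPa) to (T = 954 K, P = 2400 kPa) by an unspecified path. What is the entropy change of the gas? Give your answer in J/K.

ΔS = 44.3 J/K

ΔS = nC_p ln(T₂/T₁) − nR ln(P₂/P₁), with C_p = 7R/2 = 29.1 J mol⁻¹ K⁻¹ for a diatomic ideal gas.
ΔS = 2.87 × [29.1 × ln(954/395) − 8.314 × ln(2400/702)] = 44.3 J/K.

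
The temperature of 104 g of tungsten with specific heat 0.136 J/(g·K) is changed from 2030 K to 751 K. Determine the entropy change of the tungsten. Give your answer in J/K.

ΔS = -14.1 J/K

ΔS = ∫dQ_rev/T = m c ln(T₂/T₁) = 104 × 0.136 × ln(751/2030) = -14.1 J/K.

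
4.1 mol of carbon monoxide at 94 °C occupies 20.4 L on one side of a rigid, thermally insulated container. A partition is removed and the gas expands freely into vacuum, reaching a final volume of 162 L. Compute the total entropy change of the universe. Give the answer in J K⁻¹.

For an ideal gas in free expansion Q = 0 and W = 0, so T is unchanged.
Entropy is a state function; using a reversible isothermal path, ΔS_gas = nR ln(V₂/V₁) = 4.1 × 8.314 × ln(162/20.4) = 70.6 J/K.
The insulated surroundings exchange no heat, so ΔS_surr = 0 and ΔS_universe = ΔS_gas.

ΔS_universe = 70.6 J/K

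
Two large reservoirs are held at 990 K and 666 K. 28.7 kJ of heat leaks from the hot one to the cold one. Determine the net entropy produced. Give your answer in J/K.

ΔS_total = 14.1 J/K

ΔS_hot = −Q/T_H = −28700/990 = -28.99 J/K and ΔS_cold = +Q/T_C = 28700/666 = 43.09 J/K.
ΔS_total = -28.99 + 43.09 = 14.1 J/K, positive as the second law requires.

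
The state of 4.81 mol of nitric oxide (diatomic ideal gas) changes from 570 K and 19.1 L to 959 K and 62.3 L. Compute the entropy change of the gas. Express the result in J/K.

Entropy is a state function: ΔS = nC_V ln(T₂/T₁) + nR ln(V₂/V₁), with C_V = 5R/2 = 20.79 J mol⁻¹ K⁻¹ for a diatomic ideal gas.
ΔS = 4.81 × [20.79 × ln(959/570) + 8.314 × ln(62.3/19.1)] = 99.3 J/K.

ΔS = 99.3 J/K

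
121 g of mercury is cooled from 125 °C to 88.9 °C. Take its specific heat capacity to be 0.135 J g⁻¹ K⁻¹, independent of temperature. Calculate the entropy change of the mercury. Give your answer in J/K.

ΔS = -1.55 J/K

In kelvin: T₁ = 398.15 K, T₂ = 362.05 K. ΔS = ∫dQ_rev/T = m c ln(T₂/T₁) = 121 × 0.135 × ln(362.05/398.15) = -1.55 J/K.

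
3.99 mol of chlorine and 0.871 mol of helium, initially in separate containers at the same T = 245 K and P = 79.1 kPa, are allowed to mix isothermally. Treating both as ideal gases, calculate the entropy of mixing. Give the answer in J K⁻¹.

ΔS_mix = 19 J/K

Mole fractions: x_A = 3.99/4.86 = 0.821, x_B = 0.179.
ΔS_mix = −R(n_A ln x_A + n_B ln x_B) = −8.314 × (3.99 ln 0.821 + 0.871 ln 0.179) = 19 J/K.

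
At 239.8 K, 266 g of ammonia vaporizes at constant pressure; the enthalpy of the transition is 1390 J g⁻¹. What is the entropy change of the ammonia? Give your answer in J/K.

Heat absorbed by the substance: Q = mL = 266 × 1390 = 369740 J.
At constant T, ΔS = Q_rev/T = 369740 / 239.8 = 1540 J/K.

ΔS = 1540 J/K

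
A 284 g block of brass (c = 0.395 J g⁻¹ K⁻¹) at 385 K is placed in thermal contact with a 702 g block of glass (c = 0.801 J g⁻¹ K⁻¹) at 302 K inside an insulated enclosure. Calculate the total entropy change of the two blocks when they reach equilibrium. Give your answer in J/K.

Energy balance: T_f = (m₁c₁T₁ + m₂c₂T₂)/(m₁c₁ + m₂c₂) = 315.8 K.
ΔS₁ = m₁c₁ ln(T_f/T₁) = 112.18 × ln(315.8/385) = -22.225 J/K.
ΔS₂ = m₂c₂ ln(T_f/T₂) = 562.302 × ln(315.8/302) = 25.133 J/K.
ΔS_total = -22.225 + 25.133 = 2.91 J/K.

ΔS_total = 2.91 J/K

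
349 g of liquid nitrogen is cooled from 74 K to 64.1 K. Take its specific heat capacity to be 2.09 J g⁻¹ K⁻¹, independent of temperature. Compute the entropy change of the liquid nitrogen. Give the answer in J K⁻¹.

ΔS = -105 J/K

ΔS = ∫dQ_rev/T = m c ln(T₂/T₁) = 349 × 2.09 × ln(64.1/74) = -105 J/K.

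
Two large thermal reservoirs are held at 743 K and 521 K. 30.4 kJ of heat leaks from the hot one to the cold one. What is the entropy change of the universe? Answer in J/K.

ΔS_total = 17.4 J/K

ΔS_hot = −Q/T_H = −30400/743 = -40.92 J/K and ΔS_cold = +Q/T_C = 30400/521 = 58.35 J/K.
ΔS_total = -40.92 + 58.35 = 17.4 J/K, positive as the second law requires.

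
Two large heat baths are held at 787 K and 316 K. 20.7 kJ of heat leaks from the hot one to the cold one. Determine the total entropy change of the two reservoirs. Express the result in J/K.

ΔS_hot = −Q/T_H = −20700/787 = -26.3 J/K and ΔS_cold = +Q/T_C = 20700/316 = 65.51 J/K.
ΔS_total = -26.3 + 65.51 = 39.2 J/K, positive as the second law requires.

ΔS_total = 39.2 J/K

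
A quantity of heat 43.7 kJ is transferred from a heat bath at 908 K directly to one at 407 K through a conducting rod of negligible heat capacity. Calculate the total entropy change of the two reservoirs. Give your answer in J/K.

ΔS_hot = −Q/T_H = −43700/908 = -48.128 J/K and ΔS_cold = +Q/T_C = 43700/407 = 107.37 J/K.
ΔS_total = -48.128 + 107.37 = 59.2 J/K, positive as the second law requires.

ΔS_total = 59.2 J/K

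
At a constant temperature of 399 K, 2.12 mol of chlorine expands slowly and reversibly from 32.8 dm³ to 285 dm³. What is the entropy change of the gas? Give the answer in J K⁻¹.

For an isothermal ideal gas ΔS_gas = nR ln(V₂/V₁) = 2.12 × 8.314 × ln(285/32.8) = 38.1 J/K.

ΔS_gas = 38.1 J/K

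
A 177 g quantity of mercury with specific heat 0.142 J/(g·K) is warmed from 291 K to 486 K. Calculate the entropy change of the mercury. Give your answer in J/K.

ΔS = ∫dQ_rev/T = m c ln(T₂/T₁) = 177 × 0.142 × ln(486/291) = 12.9 J/K.

ΔS = 12.9 J/K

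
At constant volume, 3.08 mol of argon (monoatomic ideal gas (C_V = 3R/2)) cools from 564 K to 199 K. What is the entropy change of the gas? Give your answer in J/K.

ΔS = -40 J/K

At constant volume, ΔS = nC_V ln(T₂/T₁) with C_V = 3R/2 = 12.47 J mol⁻¹ K⁻¹.
ΔS = 3.08 × 12.47 × ln(199/564) = -40 J/K.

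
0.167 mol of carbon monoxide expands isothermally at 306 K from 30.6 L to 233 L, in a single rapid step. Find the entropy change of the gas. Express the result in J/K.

Entropy is a state function, so ΔS_gas depends only on the end states.
For an isothermal ideal gas ΔS_gas = nR ln(V₂/V₁) = 0.167 × 8.314 × ln(233/30.6) = 2.82 J/K.

ΔS_gas = 2.82 J/K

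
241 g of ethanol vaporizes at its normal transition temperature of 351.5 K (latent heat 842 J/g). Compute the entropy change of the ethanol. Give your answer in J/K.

ΔS = 577 J/K

Heat absorbed by the substance: Q = mL = 241 × 842 = 202922 J.
At constant T, ΔS = Q_rev/T = 202922 / 351.5 = 577 J/K.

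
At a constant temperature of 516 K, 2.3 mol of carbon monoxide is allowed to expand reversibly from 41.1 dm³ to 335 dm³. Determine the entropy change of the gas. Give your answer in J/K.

ΔS_gas = 40.1 J/K

For an isothermal ideal gas ΔS_gas = nR ln(V₂/V₁) = 2.3 × 8.314 × ln(335/41.1) = 40.1 J/K.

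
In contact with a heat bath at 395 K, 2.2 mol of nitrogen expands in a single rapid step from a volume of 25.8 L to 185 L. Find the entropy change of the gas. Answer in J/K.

Entropy is a state function, so ΔS_gas depends only on the end states.
For an isothermal ideal gas ΔS_gas = nR ln(V₂/V₁) = 2.2 × 8.314 × ln(185/25.8) = 36 J/K.

ΔS_gas = 36 J/K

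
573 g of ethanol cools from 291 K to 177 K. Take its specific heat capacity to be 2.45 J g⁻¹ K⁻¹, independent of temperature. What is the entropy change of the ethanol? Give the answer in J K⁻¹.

ΔS = -698 J/K

ΔS = ∫dQ_rev/T = m c ln(T₂/T₁) = 573 × 2.45 × ln(177/291) = -698 J/K.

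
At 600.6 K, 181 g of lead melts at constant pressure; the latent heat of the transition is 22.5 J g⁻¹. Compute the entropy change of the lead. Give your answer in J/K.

ΔS = 6.78 J/K

Heat absorbed by the substance: Q = mL = 181 × 22.5 = 4072.5 J.
At constant T, ΔS = Q_rev/T = 4072.5 / 600.6 = 6.78 J/K.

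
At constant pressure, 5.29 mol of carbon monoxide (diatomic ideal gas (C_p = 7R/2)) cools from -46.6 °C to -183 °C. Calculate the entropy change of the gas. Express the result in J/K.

In kelvin: T₁ = 226.55 K, T₂ = 90.15 K. At constant pressure, ΔS = nC_p ln(T₂/T₁) with C_p = 7R/2 = 29.1 J mol⁻¹ K⁻¹.
ΔS = 5.29 × 29.1 × ln(90.15/226.55) = -142 J/K.

ΔS = -142 J/K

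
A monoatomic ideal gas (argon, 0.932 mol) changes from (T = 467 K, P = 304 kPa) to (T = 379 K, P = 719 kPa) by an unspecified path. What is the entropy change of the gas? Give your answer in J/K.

ΔS = nC_p ln(T₂/T₁) − nR ln(P₂/P₁), with C_p = 5R/2 = 20.79 J mol⁻¹ K⁻¹ for a monoatomic ideal gas.
ΔS = 0.932 × [20.79 × ln(379/467) − 8.314 × ln(719/304)] = -10.7 J/K.

ΔS = -10.7 J/K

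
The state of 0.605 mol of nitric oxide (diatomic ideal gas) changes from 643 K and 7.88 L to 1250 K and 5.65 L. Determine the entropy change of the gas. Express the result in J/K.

Entropy is a state function: ΔS = nC_V ln(T₂/T₁) + nR ln(V₂/V₁), with C_V = 5R/2 = 20.79 J mol⁻¹ K⁻¹ for a diatomic ideal gas.
ΔS = 0.605 × [20.79 × ln(1250/643) + 8.314 × ln(5.65/7.88)] = 6.69 J/K.

ΔS = 6.69 J/K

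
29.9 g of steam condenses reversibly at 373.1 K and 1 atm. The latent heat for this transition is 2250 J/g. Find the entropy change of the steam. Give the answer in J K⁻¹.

ΔS = -180 J/K

Heat released by the substance: Q = −mL = −29.9 × 2250 = −67275 J.
At constant T, ΔS = Q_rev/T = −67275 / 373.1 = -180 J/K.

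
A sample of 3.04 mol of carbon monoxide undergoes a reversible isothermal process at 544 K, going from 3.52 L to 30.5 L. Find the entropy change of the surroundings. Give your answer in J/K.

For an isothermal ideal gas ΔS_gas = nR ln(V₂/V₁) = 3.04 × 8.314 × ln(30.5/3.52) = 54.6 J/K.
The process is reversible, so ΔS_surr = −ΔS_gas = -54.6 J/K and ΔS_universe = 0.

ΔS_surr = -54.6 J/K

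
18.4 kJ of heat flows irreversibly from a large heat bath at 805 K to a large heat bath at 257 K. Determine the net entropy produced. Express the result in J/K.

ΔS_hot = −Q/T_H = −18400/805 = -22.86 J/K and ΔS_cold = +Q/T_C = 18400/257 = 71.6 J/K.
ΔS_total = -22.86 + 71.6 = 48.7 J/K, positive as the second law requires.

ΔS_total = 48.7 J/K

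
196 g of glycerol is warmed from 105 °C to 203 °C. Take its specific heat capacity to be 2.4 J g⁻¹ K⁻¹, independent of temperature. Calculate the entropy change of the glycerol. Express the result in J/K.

In kelvin: T₁ = 378.15 K, T₂ = 476.15 K. ΔS = ∫dQ_rev/T = m c ln(T₂/T₁) = 196 × 2.4 × ln(476.15/378.15) = 108 J/K.

ΔS = 108 J/K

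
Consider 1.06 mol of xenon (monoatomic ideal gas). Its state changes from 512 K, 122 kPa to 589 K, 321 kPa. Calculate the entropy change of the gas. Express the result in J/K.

ΔS = -5.44 J/K

ΔS = nC_p ln(T₂/T₁) − nR ln(P₂/P₁), with C_p = 5R/2 = 20.79 J mol⁻¹ K⁻¹ for a monoatomic ideal gas.
ΔS = 1.06 × [20.79 × ln(589/512) − 8.314 × ln(321/122)] = -5.44 J/K.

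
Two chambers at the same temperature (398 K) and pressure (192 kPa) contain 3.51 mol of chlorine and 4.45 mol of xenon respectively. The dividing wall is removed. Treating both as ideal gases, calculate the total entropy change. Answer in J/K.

Mole fractions: x_A = 3.51/7.96 = 0.441, x_B = 0.559.
ΔS_mix = −R(n_A ln x_A + n_B ln x_B) = −8.314 × (3.51 ln 0.441 + 4.45 ln 0.559) = 45.4 J/K.

ΔS_mix = 45.4 J/K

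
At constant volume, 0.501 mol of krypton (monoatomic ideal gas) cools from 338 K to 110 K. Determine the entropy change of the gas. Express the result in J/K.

ΔS = -7.01 J/K

At constant volume, ΔS = nC_V ln(T₂/T₁) with C_V = 3R/2 = 12.47 J mol⁻¹ K⁻¹.
ΔS = 0.501 × 12.47 × ln(110/338) = -7.01 J/K.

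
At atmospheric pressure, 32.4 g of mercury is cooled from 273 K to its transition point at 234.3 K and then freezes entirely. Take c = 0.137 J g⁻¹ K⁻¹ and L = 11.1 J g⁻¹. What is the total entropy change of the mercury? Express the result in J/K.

Cooling step: ΔS₁ = m c ln(T_tr/T_i) = 32.4 × 0.137 × ln(234.3/273) = -0.6786 J/K.
Phase change: ΔS₂ = −mL/T_tr = −32.4 × 11.1 / 234.3 = -1.535 J/K.
ΔS_total = (-0.6786) + (-1.535) = -2.21 J/K.

ΔS = -2.21 J/K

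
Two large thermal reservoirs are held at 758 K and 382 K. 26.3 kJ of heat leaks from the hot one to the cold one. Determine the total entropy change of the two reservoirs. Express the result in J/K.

ΔS_total = 34.2 J/K

ΔS_hot = −Q/T_H = −26300/758 = -34.697 J/K and ΔS_cold = +Q/T_C = 26300/382 = 68.848 J/K.
ΔS_total = -34.697 + 68.848 = 34.2 J/K, positive as the second law requires.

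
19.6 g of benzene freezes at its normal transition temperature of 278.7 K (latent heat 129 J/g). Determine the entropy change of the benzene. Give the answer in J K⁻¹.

ΔS = -9.07 J/K

Heat released by the substance: Q = −mL = −19.6 × 129 = −2528.4 J.
At constant T, ΔS = Q_rev/T = −2528.4 / 278.7 = -9.07 J/K.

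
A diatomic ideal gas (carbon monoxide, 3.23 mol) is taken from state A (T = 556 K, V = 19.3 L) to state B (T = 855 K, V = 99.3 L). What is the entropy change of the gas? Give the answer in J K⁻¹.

ΔS = 72.9 J/K

Entropy is a state function: ΔS = nC_V ln(T₂/T₁) + nR ln(V₂/V₁), with C_V = 5R/2 = 20.79 J mol⁻¹ K⁻¹ for a diatomic ideal gas.
ΔS = 3.23 × [20.79 × ln(855/556) + 8.314 × ln(99.3/19.3)] = 72.9 J/K.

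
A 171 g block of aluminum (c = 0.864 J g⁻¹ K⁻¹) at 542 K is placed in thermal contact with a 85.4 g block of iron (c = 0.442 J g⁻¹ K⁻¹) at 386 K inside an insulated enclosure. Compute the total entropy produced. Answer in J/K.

ΔS_total = 1.62 J/K

Energy balance: T_f = (m₁c₁T₁ + m₂c₂T₂)/(m₁c₁ + m₂c₂) = 510.25 K.
ΔS₁ = m₁c₁ ln(T_f/T₁) = 147.744 × ln(510.25/542) = -8.9173 J/K.
ΔS₂ = m₂c₂ ln(T_f/T₂) = 37.7468 × ln(510.25/386) = 10.534 J/K.
ΔS_total = -8.9173 + 10.534 = 1.62 J/K.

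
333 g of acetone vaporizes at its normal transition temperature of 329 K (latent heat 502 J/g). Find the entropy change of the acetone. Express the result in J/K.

ΔS = 508 J/K

Heat absorbed by the substance: Q = mL = 333 × 502 = 167166 J.
At constant T, ΔS = Q_rev/T = 167166 / 329 = 508 J/K.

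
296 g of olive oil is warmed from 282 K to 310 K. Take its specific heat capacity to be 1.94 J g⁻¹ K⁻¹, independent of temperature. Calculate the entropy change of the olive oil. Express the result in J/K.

ΔS = ∫dQ_rev/T = m c ln(T₂/T₁) = 296 × 1.94 × ln(310/282) = 54.4 J/K.

ΔS = 54.4 J/K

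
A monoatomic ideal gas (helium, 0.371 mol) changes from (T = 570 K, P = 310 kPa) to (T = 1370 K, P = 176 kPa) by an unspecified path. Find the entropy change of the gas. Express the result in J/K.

ΔS = 8.51 J/K

ΔS = nC_p ln(T₂/T₁) − nR ln(P₂/P₁), with C_p = 5R/2 = 20.79 J mol⁻¹ K⁻¹ for a monoatomic ideal gas.
ΔS = 0.371 × [20.79 × ln(1370/570) − 8.314 × ln(176/310)] = 8.51 J/K.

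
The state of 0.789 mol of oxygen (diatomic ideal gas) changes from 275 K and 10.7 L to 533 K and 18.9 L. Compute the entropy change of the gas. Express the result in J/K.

Entropy is a state function: ΔS = nC_V ln(T₂/T₁) + nR ln(V₂/V₁), with C_V = 5R/2 = 20.79 J mol⁻¹ K⁻¹ for a diatomic ideal gas.
ΔS = 0.789 × [20.79 × ln(533/275) + 8.314 × ln(18.9/10.7)] = 14.6 J/K.

ΔS = 14.6 J/K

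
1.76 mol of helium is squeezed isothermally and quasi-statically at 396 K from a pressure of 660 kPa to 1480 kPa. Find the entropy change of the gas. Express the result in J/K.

For an isothermal ideal gas ΔS_gas = nR ln(P₁/P₂) = 1.76 × 8.314 × ln(660/1480) = -11.8 J/K.

ΔS_gas = -11.8 J/K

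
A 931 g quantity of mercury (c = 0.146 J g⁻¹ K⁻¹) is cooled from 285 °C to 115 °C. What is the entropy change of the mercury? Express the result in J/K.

ΔS = -49.4 J/K

In kelvin: T₁ = 558.15 K, T₂ = 388.15 K. ΔS = ∫dQ_rev/T = m c ln(T₂/T₁) = 931 × 0.146 × ln(388.15/558.15) = -49.4 J/K.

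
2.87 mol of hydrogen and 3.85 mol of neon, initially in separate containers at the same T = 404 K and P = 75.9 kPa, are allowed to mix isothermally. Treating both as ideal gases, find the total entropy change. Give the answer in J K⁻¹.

Mole fractions: x_A = 2.87/6.72 = 0.427, x_B = 0.573.
ΔS_mix = −R(n_A ln x_A + n_B ln x_B) = −8.314 × (2.87 ln 0.427 + 3.85 ln 0.573) = 38.1 J/K.

ΔS_mix = 38.1 J/K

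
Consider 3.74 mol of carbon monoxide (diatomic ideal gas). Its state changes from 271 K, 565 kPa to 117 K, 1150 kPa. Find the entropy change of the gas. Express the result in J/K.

ΔS = nC_p ln(T₂/T₁) − nR ln(P₂/P₁), with C_p = 7R/2 = 29.1 J mol⁻¹ K⁻¹ for a diatomic ideal gas.
ΔS = 3.74 × [29.1 × ln(117/271) − 8.314 × ln(1150/565)] = -114 J/K.

ΔS = -114 J/K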